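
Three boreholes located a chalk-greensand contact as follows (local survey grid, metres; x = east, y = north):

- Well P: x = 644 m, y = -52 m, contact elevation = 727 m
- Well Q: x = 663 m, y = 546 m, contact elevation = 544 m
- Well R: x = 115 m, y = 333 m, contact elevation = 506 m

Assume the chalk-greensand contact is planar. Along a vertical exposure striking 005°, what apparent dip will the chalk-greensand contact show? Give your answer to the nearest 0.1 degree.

Two edge vectors: Well P→Well Q = (19, 598, -183), Well P→Well R = (-529, 385, -221).
Normal n = (Well P→Well Q) × (Well P→Well R) = (-61703, 101006, 323657).
So ∂z/∂x = −n_x/n_z = 0.19064 and ∂z/∂y = −n_y/n_z = −0.31208.
Unit vector along 005° is (sin 5°, cos 5°) = (0.0872, 0.9962).
Slope in that direction = a·(0.0872) + b·(0.9962) = −0.29427.
Apparent dip = arctan|0.29427| = 16.4° (true dip is 20.1°, so apparent ≤ true as expected).

16.4°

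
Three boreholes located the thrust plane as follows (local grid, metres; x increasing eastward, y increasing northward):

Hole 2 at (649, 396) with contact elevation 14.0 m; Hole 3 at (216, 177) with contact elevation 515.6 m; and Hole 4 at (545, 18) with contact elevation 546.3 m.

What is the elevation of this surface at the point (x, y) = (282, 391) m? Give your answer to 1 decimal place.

210.6 m

Let the plane be z = a·x + b·y + c.
Hole 3−Hole 2: −433a − 219b = 501.6;  Hole 4−Hole 2: −104a − 378b = 532.3.
Solving gives a = −0.51833, b = −1.26559.
Then c = 14 − a·649 − b·396 = 851.57.
At (282, 391): z = −146.2 − 494.8 + 851.57 = 210.6 m.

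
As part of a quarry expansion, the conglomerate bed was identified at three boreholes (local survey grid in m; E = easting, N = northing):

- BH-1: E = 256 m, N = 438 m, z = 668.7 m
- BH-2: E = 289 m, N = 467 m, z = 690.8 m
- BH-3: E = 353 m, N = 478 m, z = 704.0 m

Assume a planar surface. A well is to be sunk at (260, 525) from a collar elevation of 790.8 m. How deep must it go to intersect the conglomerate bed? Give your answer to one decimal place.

64.7 m

Two edge vectors: BH-1→BH-2 = (33, 29, 22.1), BH-1→BH-3 = (97, 40, 35.3).
Normal n = (BH-1→BH-2) × (BH-1→BH-3) = (139.7, 978.8, -1493).
So ∂z/∂E = −n_x/n_z = 0.09357 and ∂z/∂N = −n_y/n_z = 0.65559.
Intercept c from BH-1: 668.7 − 23.95 − 287.15 = 357.60.
At (260, 525): z_contact = 24.33 + 344.19 + 357.60 = 726.11 m.
Depth below ground = 790.8 − 726.11 = 64.7 m.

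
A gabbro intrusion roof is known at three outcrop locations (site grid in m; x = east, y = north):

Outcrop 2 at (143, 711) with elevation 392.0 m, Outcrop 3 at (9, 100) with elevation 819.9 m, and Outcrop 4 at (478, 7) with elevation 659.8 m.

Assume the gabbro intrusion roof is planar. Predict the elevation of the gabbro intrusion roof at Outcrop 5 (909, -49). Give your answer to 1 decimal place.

Two edge vectors: Outcrop 2→Outcrop 3 = (-134, -611, 427.9), Outcrop 2→Outcrop 4 = (335, -704, 267.8).
Normal n = (Outcrop 2→Outcrop 3) × (Outcrop 2→Outcrop 4) = (137615.8, 179231.7, 299021).
So ∂z/∂x = −n_x/n_z = −0.46022 and ∂z/∂y = −n_y/n_z = −0.59940.
Intercept c from Outcrop 2: 392 + 65.81 + 426.17 = 883.98.
At (909, -49): z = −418.3 + 29.4 + 883.98 = 495.0 m.

495.0 m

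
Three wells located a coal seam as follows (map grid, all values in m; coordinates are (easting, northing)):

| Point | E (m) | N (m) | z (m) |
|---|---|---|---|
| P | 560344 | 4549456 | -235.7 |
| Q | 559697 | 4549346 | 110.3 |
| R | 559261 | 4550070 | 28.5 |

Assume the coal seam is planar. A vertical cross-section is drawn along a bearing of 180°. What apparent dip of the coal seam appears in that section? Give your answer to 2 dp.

21.54°

Two edge vectors: P→Q = (-647, -110, 346), P→R = (-1083, 614, 264.2).
Normal n = (P→Q) × (P→R) = (-241506, -203780.6, -516388).
So ∂z/∂E = −n_x/n_z = −0.46768 and ∂z/∂N = −n_y/n_z = −0.39463.
Unit vector along 180° is (sin 180°, cos 180°) = (0.0000, -1.0000).
Slope in that direction = a·(0.0000) + b·(-1.0000) = 0.39463.
Apparent dip = arctan|0.39463| = 21.54° (true dip is 31.5°, so apparent ≤ true as expected).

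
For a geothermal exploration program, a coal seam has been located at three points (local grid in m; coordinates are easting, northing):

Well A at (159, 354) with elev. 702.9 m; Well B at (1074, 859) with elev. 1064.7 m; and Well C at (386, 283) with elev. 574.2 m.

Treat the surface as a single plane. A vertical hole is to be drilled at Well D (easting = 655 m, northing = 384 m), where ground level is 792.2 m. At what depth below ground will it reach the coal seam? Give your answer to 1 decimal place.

164.5 m

Two edge vectors: Well A→Well B = (915, 505, 361.8), Well A→Well C = (227, -71, -128.7).
Normal n = (Well A→Well B) × (Well A→Well C) = (-39305.7, 199889.1, -179600).
So ∂z/∂easting = −n_x/n_z = −0.218851 and ∂z/∂northing = −n_y/n_z = 1.112968.
Intercept c from Well A: 702.9 + 34.80 − 393.99 = 343.71.
At (655, 384): z_contact = −143.35 + 427.38 + 343.71 = 627.74 m.
Depth below ground = 792.2 − 627.74 = 164.5 m.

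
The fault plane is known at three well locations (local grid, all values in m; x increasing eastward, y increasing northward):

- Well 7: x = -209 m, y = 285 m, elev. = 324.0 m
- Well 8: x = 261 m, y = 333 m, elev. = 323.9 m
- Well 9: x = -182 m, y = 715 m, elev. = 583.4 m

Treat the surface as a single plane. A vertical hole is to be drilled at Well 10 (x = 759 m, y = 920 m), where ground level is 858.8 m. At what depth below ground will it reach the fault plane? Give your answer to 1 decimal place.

209.5 m

Let the plane be z = a·x + b·y + c.
Well 8−Well 7: 470a + 48b = −0.1;  Well 9−Well 7: 27a + 430b = 259.4.
Solving gives a = −0.06222, b = 0.60716.
Then c = 324 − a·-209 − b·285 = 137.95.
At (759, 920): z_contact = −47.23 + 558.59 + 137.95 = 649.32 m.
Depth below ground = 858.8 − 649.32 = 209.5 m.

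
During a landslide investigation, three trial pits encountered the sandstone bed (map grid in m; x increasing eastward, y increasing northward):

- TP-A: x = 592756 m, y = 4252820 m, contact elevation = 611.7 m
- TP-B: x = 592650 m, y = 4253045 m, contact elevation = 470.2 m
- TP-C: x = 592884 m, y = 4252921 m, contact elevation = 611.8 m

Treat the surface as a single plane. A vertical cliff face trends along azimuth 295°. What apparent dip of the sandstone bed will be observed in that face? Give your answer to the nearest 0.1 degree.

Let the plane be z = a·x + b·y + c.
TP-B−TP-A: −106a + 225b = −141.5;  TP-C−TP-A: 128a + 101b = 0.1.
Solving gives a = 0.36232, b = −0.45819.
Unit vector along 295° is (sin 295°, cos 295°) = (-0.9063, 0.4226).
Slope in that direction = a·(-0.9063) + b·(0.4226) = −0.52202.
Apparent dip = arctan|0.52202| = 27.6° (true dip is 30.3°, so apparent ≤ true as expected).

27.6°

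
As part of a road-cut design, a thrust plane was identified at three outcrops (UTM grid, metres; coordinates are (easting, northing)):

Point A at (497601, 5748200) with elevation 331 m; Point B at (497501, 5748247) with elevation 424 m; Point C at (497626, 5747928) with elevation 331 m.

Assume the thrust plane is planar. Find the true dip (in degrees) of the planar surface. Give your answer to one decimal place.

44.3°

Two edge vectors: Point A→Point B = (-100, 47, 93), Point A→Point C = (25, -272, 0).
Normal n = (Point A→Point B) × (Point A→Point C) = (25296, 2325, 26025).
So ∂z/∂E = −n_x/n_z = −0.97199 and ∂z/∂N = −n_y/n_z = −0.08934.
Gradient magnitude |∇z| = √(a² + b²) = √(0.94476 + 0.00798) = 0.97609.
True dip = arctan(0.97609) = 44.3°, dipping toward E (azimuth ≈ 085°).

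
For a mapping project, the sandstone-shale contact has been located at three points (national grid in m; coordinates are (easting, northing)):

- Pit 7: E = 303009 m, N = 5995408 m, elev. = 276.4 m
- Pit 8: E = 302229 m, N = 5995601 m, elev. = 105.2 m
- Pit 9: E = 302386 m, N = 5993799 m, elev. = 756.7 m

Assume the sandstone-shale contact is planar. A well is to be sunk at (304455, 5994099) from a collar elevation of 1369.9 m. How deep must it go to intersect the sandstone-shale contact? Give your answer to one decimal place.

Two edge vectors: Pit 7→Pit 8 = (-780, 193, -171.2), Pit 7→Pit 9 = (-623, -1609, 480.3).
Normal n = (Pit 7→Pit 8) × (Pit 7→Pit 9) = (-182762.9, 481291.6, 1375259).
So ∂z/∂E = −n_x/n_z = 0.132893440 and ∂z/∂N = −n_y/n_z = −0.349964334.
Intercept c from Pit 7: 276.4 − 40267.91 + 2098178.97 = 2058187.46.
At (304455, 5994099): z_contact = 40460.07 − 2097720.86 + 2058187.46 = 926.67 m.
Depth below ground = 1369.9 − 926.67 = 443.2 m.

443.2 m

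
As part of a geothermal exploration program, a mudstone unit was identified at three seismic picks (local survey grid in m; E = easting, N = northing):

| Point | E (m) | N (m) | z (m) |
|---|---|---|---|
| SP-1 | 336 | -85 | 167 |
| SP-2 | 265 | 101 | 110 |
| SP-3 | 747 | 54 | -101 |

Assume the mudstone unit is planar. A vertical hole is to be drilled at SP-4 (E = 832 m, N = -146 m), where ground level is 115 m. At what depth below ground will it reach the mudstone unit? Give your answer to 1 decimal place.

Two edge vectors: SP-1→SP-2 = (-71, 186, -57), SP-1→SP-3 = (411, 139, -268).
Normal n = (SP-1→SP-2) × (SP-1→SP-3) = (-41925, -42455, -86315).
So ∂z/∂E = −n_x/n_z = −0.48572 and ∂z/∂N = −n_y/n_z = −0.49186.
Intercept c from SP-1: 167 + 163.20 − 41.81 = 288.39.
At (832, -146): z_contact = −404.12 + 71.81 + 288.39 = -43.91 m.
Depth below ground = 115 − (-43.91) = 158.9 m.

158.9 m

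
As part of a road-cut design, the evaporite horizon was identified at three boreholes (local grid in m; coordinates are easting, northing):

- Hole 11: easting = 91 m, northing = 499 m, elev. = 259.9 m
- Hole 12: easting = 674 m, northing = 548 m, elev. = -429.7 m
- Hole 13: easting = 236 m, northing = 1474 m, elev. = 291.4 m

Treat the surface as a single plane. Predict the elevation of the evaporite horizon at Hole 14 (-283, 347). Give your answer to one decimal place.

676.9 m

Two edge vectors: Hole 11→Hole 12 = (583, 49, -689.6), Hole 11→Hole 13 = (145, 975, 31.5).
Normal n = (Hole 11→Hole 12) × (Hole 11→Hole 13) = (673903.5, -118356.5, 561320).
So ∂z/∂easting = −n_x/n_z = −1.200569 and ∂z/∂northing = −n_y/n_z = 0.210854.
Intercept c from Hole 11: 259.9 + 109.25 − 105.22 = 263.94.
At (-283, 347): z = 339.8 + 73.2 + 263.94 = 676.9 m.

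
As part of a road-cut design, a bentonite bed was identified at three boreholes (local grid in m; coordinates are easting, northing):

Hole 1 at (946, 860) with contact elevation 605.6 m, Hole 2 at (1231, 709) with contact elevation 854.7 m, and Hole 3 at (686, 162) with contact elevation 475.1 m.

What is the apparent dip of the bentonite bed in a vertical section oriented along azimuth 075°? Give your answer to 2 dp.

Let the plane be z = a·easting + b·northing + c.
Hole 2−Hole 1: 285a − 151b = 249.1;  Hole 3−Hole 1: −260a − 698b = −130.5.
Solving gives a = 0.81270, b = −0.11576.
Unit vector along 075° is (sin 75°, cos 75°) = (0.9659, 0.2588).
Slope in that direction = a·(0.9659) + b·(0.2588) = 0.75505.
Apparent dip = arctan|0.75505| = 37.05° (true dip is 39.4°, so apparent ≤ true as expected).

37.05°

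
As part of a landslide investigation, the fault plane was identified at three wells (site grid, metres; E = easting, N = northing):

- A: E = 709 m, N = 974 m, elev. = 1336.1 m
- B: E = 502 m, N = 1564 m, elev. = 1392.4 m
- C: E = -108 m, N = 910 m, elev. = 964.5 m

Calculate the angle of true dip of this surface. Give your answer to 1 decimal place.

26.6°

Two edge vectors: A→B = (-207, 590, 56.3), A→C = (-817, -64, -371.6).
Normal n = (A→B) × (A→C) = (-215640.8, -122918.3, 495278).
So ∂z/∂E = −n_x/n_z = 0.43539 and ∂z/∂N = −n_y/n_z = 0.24818.
Gradient magnitude |∇z| = √(a² + b²) = √(0.18957 + 0.06159) = 0.50116.
True dip = arctan(0.50116) = 26.6°, dipping toward WSW (azimuth ≈ 240°).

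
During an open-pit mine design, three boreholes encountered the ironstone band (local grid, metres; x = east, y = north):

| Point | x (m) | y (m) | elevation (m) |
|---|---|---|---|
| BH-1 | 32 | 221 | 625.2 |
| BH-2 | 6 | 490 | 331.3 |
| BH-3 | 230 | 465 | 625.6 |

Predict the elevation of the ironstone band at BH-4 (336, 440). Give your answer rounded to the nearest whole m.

778 m

Let the plane be z = a·x + b·y + c.
BH-2−BH-1: −26a + 269b = −293.9;  BH-3−BH-1: 198a + 244b = 0.4.
Solving gives a = 1.20490, b = −0.97611.
Then c = 625.2 − a·32 − b·221 = 802.36.
At (336, 440): z = 404.8 − 429.5 + 802.36 = 777.7 m.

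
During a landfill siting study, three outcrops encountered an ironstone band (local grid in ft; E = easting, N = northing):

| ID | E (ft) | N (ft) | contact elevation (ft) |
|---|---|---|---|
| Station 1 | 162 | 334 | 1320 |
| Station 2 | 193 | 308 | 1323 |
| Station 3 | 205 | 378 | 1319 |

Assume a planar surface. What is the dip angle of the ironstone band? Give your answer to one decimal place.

Let the plane be z = a·E + b·N + c.
Station 2−Station 1: 31a − 26b = 3;  Station 3−Station 1: 43a + 44b = −1.
Solving gives a = 0.04271, b = −0.06446.
Gradient magnitude |∇z| = √(a² + b²) = √(0.00182 + 0.00416) = 0.07733.
True dip = arctan(0.07733) = 4.4°, dipping toward NNW (azimuth ≈ 326°).

4.4°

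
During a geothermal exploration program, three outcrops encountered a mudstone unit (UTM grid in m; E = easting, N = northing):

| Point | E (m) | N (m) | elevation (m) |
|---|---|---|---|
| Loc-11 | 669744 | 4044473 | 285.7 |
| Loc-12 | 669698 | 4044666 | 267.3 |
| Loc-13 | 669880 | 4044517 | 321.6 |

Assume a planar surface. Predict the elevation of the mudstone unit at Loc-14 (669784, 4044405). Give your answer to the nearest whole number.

Two edge vectors: Loc-11→Loc-12 = (-46, 193, -18.4), Loc-11→Loc-13 = (136, 44, 35.9).
Normal n = (Loc-11→Loc-12) × (Loc-11→Loc-13) = (7738.3, -851, -28272).
So ∂z/∂E = −n_x/n_z = 0.27370897 and ∂z/∂N = −n_y/n_z = −0.03010045.
Intercept c from Loc-11: 285.7 − 183314.94 + 121740.47 = −61288.77.
At (669784, 4044405): z = 183325.9 − 121738.4 − 61288.77 = 298.7 m.

299 m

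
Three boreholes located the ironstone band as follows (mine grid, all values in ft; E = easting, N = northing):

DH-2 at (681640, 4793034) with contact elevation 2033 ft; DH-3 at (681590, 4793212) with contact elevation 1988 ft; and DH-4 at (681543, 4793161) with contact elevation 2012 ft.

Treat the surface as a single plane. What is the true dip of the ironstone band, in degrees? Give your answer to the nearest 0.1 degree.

Two edge vectors: DH-2→DH-3 = (-50, 178, -45), DH-2→DH-4 = (-97, 127, -21).
Normal n = (DH-2→DH-3) × (DH-2→DH-4) = (1977, 3315, 10916).
So ∂z/∂E = −n_x/n_z = −0.18111 and ∂z/∂N = −n_y/n_z = −0.30368.
Gradient magnitude |∇z| = √(a² + b²) = √(0.03280 + 0.09222) = 0.35359.
True dip = arctan(0.35359) = 19.5°, dipping toward NNE (azimuth ≈ 031°).

19.5°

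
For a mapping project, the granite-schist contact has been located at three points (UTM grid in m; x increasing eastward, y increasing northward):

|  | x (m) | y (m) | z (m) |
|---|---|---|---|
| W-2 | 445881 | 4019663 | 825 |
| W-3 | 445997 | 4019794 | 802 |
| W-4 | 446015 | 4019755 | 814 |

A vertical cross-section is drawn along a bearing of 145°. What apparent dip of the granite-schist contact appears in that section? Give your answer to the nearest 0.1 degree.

Two edge vectors: W-2→W-3 = (116, 131, -23), W-2→W-4 = (134, 92, -11).
Normal n = (W-2→W-3) × (W-2→W-4) = (675, -1806, -6882).
So ∂z/∂x = −n_x/n_z = 0.09808 and ∂z/∂y = −n_y/n_z = −0.26242.
Unit vector along 145° is (sin 145°, cos 145°) = (0.5736, -0.8192).
Slope in that direction = a·(0.5736) + b·(-0.8192) = 0.27122.
Apparent dip = arctan|0.27122| = 15.2° (true dip is 15.7°, so apparent ≤ true as expected).

15.2°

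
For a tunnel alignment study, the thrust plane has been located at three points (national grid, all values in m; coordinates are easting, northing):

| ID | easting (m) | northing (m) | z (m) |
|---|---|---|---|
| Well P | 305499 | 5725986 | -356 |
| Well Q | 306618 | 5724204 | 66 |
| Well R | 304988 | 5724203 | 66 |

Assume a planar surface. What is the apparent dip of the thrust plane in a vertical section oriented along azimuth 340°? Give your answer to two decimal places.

Let the plane be z = a·easting + b·northing + c.
Well Q−Well P: 1119a − 1782b = 422;  Well R−Well P: −511a − 1783b = 422.
Solving gives a = 0.00015, b = −0.23672.
Unit vector along 340° is (sin 340°, cos 340°) = (-0.3420, 0.9397).
Slope in that direction = a·(-0.3420) + b·(0.9397) = −0.22250.
Apparent dip = arctan|0.22250| = 12.54° (true dip is 13.3°, so apparent ≤ true as expected).

12.54°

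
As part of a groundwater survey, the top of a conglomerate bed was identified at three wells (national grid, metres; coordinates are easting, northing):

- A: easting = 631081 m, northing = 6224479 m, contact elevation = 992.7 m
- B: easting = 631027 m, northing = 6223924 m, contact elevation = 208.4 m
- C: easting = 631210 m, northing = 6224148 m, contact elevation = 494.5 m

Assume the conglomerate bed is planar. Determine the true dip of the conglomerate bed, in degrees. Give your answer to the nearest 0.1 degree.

55.3°

Two edge vectors: A→B = (-54, -555, -784.3), A→C = (129, -331, -498.2).
Normal n = (A→B) × (A→C) = (16897.7, -128077.5, 89469).
So ∂z/∂easting = −n_x/n_z = −0.18887 and ∂z/∂northing = −n_y/n_z = 1.43153.
Gradient magnitude |∇z| = √(a² + b²) = √(0.03567 + 2.04928) = 1.44393.
True dip = arctan(1.44393) = 55.3°, dipping toward S (azimuth ≈ 172°).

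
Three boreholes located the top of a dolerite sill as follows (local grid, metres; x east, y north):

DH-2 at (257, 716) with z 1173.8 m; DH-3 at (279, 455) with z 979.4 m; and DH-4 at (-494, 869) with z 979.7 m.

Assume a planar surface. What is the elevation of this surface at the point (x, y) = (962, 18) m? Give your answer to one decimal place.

Two edge vectors: DH-2→DH-3 = (22, -261, -194.4), DH-2→DH-4 = (-751, 153, -194.1).
Normal n = (DH-2→DH-3) × (DH-2→DH-4) = (80403.3, 150264.6, -192645).
So ∂z/∂x = −n_x/n_z = 0.41737 and ∂z/∂y = −n_y/n_z = 0.78001.
Intercept c from DH-2: 1173.8 − 107.26 − 558.49 = 508.05.
At (962, 18): z = 401.5 + 14.0 + 508.05 = 923.6 m.

923.6 m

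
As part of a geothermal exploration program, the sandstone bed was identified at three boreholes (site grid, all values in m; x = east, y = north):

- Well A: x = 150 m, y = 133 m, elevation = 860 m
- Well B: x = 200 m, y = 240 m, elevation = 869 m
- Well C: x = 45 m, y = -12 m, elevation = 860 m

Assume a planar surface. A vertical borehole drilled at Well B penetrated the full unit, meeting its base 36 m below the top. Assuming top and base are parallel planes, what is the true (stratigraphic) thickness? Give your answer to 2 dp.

33.38 m

Let the plane be z = a·x + b·y + c.
Well B−Well A: 50a + 107b = 9;  Well C−Well A: −105a − 145b = 0.
Solving gives a = −0.32748, b = 0.23714.
|∇z| = √(a²+b²) = 0.40432, so dip δ = arctan(0.40432) = 22.01°.
True thickness = vertical thickness × cos δ = 36 × cos 22.01° = 33.38 m.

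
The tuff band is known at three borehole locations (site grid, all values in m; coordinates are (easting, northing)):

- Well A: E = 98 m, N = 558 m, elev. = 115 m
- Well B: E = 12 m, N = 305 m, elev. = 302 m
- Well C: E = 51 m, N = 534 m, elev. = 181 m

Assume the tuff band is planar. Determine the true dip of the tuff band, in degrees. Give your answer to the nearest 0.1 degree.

52.0°

Let the plane be z = a·E + b·N + c.
Well B−Well A: −86a − 253b = 187;  Well C−Well A: −47a − 24b = 66.
Solving gives a = −1.24250, b = −0.31678.
Gradient magnitude |∇z| = √(a² + b²) = √(1.54379 + 0.10035) = 1.28224.
True dip = arctan(1.28224) = 52.0°, dipping toward ENE (azimuth ≈ 076°).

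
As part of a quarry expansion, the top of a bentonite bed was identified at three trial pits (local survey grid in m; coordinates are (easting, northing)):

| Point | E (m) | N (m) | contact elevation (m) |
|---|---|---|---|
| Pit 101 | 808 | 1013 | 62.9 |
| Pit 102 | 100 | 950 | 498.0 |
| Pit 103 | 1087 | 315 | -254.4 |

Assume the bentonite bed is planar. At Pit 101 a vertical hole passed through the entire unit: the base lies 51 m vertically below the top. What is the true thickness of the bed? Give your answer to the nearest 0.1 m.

Let the plane be z = a·E + b·N + c.
Pit 102−Pit 101: −708a − 63b = 435.1;  Pit 103−Pit 101: 279a − 698b = −317.3.
Solving gives a = −0.63250, b = 0.20177.
|∇z| = √(a²+b²) = 0.66390, so dip δ = arctan(0.66390) = 33.58°.
True thickness = vertical thickness × cos δ = 51 × cos 33.58° = 42.5 m.

42.5 m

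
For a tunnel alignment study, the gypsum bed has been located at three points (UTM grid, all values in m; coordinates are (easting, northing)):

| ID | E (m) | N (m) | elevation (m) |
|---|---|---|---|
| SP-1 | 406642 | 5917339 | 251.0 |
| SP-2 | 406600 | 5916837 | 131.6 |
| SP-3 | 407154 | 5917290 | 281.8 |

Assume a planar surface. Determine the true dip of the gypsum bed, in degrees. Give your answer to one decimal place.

13.8°

Let the plane be z = a·E + b·N + c.
SP-2−SP-1: −42a − 502b = −119.4;  SP-3−SP-1: 512a − 49b = 30.8.
Solving gives a = 0.08226, b = 0.23097.
Gradient magnitude |∇z| = √(a² + b²) = √(0.00677 + 0.05335) = 0.24518.
True dip = arctan(0.24518) = 13.8°, dipping toward SSW (azimuth ≈ 200°).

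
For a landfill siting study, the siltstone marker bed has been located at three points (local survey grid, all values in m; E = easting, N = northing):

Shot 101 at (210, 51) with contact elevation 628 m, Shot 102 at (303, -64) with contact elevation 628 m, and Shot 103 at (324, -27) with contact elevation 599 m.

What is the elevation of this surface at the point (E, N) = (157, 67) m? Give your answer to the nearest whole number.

Two edge vectors: Shot 101→Shot 102 = (93, -115, 0), Shot 101→Shot 103 = (114, -78, -29).
Normal n = (Shot 101→Shot 102) × (Shot 101→Shot 103) = (3335, 2697, 5856).
So ∂z/∂E = −n_x/n_z = −0.56950 and ∂z/∂N = −n_y/n_z = −0.46055.
Intercept c from Shot 101: 628 + 119.60 + 23.49 = 771.08.
At (157, 67): z = −89.4 − 30.9 + 771.08 = 650.8 m.

651 m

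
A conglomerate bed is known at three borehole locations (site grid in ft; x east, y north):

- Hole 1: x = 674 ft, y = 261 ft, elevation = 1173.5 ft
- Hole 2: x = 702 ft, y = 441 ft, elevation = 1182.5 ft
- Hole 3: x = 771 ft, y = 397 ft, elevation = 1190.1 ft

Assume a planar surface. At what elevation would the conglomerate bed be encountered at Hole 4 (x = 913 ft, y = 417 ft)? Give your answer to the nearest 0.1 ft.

1209.0 ft

Let the plane be z = a·x + b·y + c.
Hole 2−Hole 1: 28a + 180b = 9;  Hole 3−Hole 1: 97a + 136b = 16.6.
Solving gives a = 0.12921, b = 0.02990.
Then c = 1173.5 − a·674 − b·261 = 1078.61.
At (913, 417): z = 118.0 + 12.5 + 1078.61 = 1209.0 ft.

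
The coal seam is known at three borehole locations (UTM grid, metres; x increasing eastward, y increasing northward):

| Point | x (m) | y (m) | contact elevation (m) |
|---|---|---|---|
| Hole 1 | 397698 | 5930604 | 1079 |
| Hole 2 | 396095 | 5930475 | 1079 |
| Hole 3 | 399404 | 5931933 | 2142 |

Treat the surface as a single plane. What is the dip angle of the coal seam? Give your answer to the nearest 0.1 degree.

Two edge vectors: Hole 1→Hole 2 = (-1603, -129, 0), Hole 1→Hole 3 = (1706, 1329, 1063).
Normal n = (Hole 1→Hole 2) × (Hole 1→Hole 3) = (-137127, 1703989, -1910313).
So ∂z/∂x = −n_x/n_z = −0.07178 and ∂z/∂y = −n_y/n_z = 0.89199.
Gradient magnitude |∇z| = √(a² + b²) = √(0.00515 + 0.79565) = 0.89488.
True dip = arctan(0.89488) = 41.8°, dipping toward S (azimuth ≈ 175°).

41.8°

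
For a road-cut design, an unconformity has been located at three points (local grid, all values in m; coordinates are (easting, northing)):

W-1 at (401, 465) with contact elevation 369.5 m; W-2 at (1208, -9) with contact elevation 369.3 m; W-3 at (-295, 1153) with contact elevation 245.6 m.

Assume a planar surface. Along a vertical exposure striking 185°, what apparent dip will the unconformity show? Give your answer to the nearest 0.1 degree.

25.0°

Let the plane be z = a·E + b·N + c.
W-2−W-1: 807a − 474b = −0.2;  W-3−W-1: −696a + 688b = −123.9.
Solving gives a = −0.26127, b = −0.44439.
Unit vector along 185° is (sin 185°, cos 185°) = (-0.0872, -0.9962).
Slope in that direction = a·(-0.0872) + b·(-0.9962) = 0.46547.
Apparent dip = arctan|0.46547| = 25.0° (true dip is 27.3°, so apparent ≤ true as expected).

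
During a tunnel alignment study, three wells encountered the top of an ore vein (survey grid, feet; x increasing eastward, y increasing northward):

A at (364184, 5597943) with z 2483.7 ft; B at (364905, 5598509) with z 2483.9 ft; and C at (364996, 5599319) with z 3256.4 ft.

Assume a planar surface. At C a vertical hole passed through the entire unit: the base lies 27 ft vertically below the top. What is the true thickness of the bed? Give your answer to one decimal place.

Two edge vectors: A→B = (721, 566, 0.2), A→C = (812, 1376, 772.7).
Normal n = (A→B) × (A→C) = (437073, -556954.3, 532504).
So ∂z/∂x = −n_x/n_z = −0.82079 and ∂z/∂y = −n_y/n_z = 1.04592.
|∇z| = √(a²+b²) = 1.32952, so dip δ = arctan(1.32952) = 53.05°.
True thickness = vertical thickness × cos δ = 27 × cos 53.05° = 16.2 ft.

16.2 ft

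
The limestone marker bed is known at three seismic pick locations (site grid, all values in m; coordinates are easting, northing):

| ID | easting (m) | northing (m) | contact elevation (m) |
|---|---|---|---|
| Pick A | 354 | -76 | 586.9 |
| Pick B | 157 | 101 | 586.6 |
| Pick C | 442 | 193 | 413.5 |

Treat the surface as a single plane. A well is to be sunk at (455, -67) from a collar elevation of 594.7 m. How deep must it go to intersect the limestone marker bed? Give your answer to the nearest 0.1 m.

57.4 m

Two edge vectors: Pick A→Pick B = (-197, 177, -0.3), Pick A→Pick C = (88, 269, -173.4).
Normal n = (Pick A→Pick B) × (Pick A→Pick C) = (-30611.1, -34186.2, -68569).
So ∂z/∂easting = −n_x/n_z = −0.44643 and ∂z/∂northing = −n_y/n_z = −0.49857.
Intercept c from Pick A: 586.9 + 158.04 − 37.89 = 707.04.
At (455, -67): z_contact = −203.12 + 33.40 + 707.04 = 537.32 m.
Depth below ground = 594.7 − 537.32 = 57.4 m.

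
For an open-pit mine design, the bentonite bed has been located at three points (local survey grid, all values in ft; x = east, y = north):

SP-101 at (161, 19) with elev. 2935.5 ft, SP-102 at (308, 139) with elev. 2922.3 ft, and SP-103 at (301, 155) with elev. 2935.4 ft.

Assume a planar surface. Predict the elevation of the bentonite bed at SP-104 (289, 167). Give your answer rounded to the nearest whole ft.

2949 ft

Let the plane be z = a·x + b·y + c.
SP-102−SP-101: 147a + 120b = −13.2;  SP-103−SP-101: 140a + 136b = −0.1.
Solving gives a = −0.55865, b = 0.57434.
Then c = 2935.5 − a·161 − b·19 = 3014.53.
At (289, 167): z = −161.4 + 95.9 + 3014.53 = 2949.0 ft.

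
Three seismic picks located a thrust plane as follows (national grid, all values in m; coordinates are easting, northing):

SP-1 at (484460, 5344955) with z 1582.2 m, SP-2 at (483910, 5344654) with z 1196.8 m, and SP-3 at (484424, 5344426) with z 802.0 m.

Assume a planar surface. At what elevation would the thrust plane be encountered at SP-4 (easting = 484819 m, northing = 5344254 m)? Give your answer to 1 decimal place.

Let the plane be z = a·easting + b·northing + c.
SP-2−SP-1: −550a − 301b = −385.4;  SP-3−SP-1: −36a − 529b = −780.2.
Solving gives a = −0.110539280, b = 1.482380745.
Then c = 1582.2 − a·484460 − b·5344955 = −7868124.31.
At (484819, 5344254): z = −53591.5 + 7922219.2 − 7868124.31 = 503.4 m.

503.4 m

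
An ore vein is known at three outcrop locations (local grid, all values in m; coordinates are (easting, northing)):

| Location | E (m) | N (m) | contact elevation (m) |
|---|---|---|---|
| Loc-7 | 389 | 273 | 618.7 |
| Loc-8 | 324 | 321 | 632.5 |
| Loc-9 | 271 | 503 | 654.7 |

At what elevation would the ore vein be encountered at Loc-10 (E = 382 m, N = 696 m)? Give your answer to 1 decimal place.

Let the plane be z = a·E + b·N + c.
Loc-8−Loc-7: −65a + 48b = 13.8;  Loc-9−Loc-7: −118a + 230b = 36.
Solving gives a = −0.15572, b = 0.07663.
Then c = 618.7 − a·389 − b·273 = 658.35.
At (382, 696): z = −59.5 + 53.3 + 658.35 = 652.2 m.

652.2 m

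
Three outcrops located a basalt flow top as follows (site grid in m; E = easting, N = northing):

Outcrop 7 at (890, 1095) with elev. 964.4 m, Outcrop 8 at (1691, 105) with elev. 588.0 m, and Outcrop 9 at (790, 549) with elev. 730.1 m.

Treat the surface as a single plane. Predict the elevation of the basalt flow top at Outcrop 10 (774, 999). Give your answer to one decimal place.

918.4 m

Two edge vectors: Outcrop 7→Outcrop 8 = (801, -990, -376.4), Outcrop 7→Outcrop 9 = (-100, -546, -234.3).
Normal n = (Outcrop 7→Outcrop 8) × (Outcrop 7→Outcrop 9) = (26442.6, 225314.3, -536346).
So ∂z/∂E = −n_x/n_z = 0.049301 and ∂z/∂N = −n_y/n_z = 0.420091.
Intercept c from Outcrop 7: 964.4 − 43.88 − 460.00 = 460.52.
At (774, 999): z = 38.2 + 419.7 + 460.52 = 918.4 m.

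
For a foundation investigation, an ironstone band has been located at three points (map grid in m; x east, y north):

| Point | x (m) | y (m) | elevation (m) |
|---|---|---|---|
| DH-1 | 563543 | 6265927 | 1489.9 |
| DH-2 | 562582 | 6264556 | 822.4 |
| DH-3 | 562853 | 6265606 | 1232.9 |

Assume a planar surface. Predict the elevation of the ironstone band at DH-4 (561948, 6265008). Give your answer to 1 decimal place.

Let the plane be z = a·x + b·y + c.
DH-2−DH-1: −961a − 1371b = −667.5;  DH-3−DH-1: −690a − 321b = −257.
Solving gives a = 0.216592236, b = 0.335050956.
Then c = 1489.9 − a·563543 − b·6265927 = −2219973.97.
At (561948, 6265008): z = 121713.6 + 2099096.9 − 2219973.97 = 836.5 m.

836.5 m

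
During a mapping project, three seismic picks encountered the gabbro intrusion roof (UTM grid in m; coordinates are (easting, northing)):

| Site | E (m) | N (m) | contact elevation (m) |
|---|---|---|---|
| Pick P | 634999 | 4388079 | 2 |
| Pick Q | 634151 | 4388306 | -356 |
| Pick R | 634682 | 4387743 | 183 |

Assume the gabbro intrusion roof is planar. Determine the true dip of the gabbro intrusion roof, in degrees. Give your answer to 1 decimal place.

Two edge vectors: Pick P→Pick Q = (-848, 227, -358), Pick P→Pick R = (-317, -336, 181).
Normal n = (Pick P→Pick Q) × (Pick P→Pick R) = (-79201, 266974, 356887).
So ∂z/∂E = −n_x/n_z = 0.22192 and ∂z/∂N = −n_y/n_z = −0.74806.
Gradient magnitude |∇z| = √(a² + b²) = √(0.04925 + 0.55960) = 0.78029.
True dip = arctan(0.78029) = 38.0°, dipping toward NNW (azimuth ≈ 343°).

38.0°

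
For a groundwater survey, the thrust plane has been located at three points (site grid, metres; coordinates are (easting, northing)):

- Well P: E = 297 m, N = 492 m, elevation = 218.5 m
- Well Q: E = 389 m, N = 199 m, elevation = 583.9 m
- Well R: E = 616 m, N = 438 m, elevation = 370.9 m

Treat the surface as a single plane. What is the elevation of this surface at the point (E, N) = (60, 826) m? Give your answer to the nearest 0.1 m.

-235.2 m

Let the plane be z = a·E + b·N + c.
Well Q−Well P: 92a − 293b = 365.4;  Well R−Well P: 319a − 54b = 152.4.
Solving gives a = 0.28160, b = −1.15868.
Then c = 218.5 − a·297 − b·492 = 704.93.
At (60, 826): z = 16.9 − 957.1 + 704.93 = -235.2 m.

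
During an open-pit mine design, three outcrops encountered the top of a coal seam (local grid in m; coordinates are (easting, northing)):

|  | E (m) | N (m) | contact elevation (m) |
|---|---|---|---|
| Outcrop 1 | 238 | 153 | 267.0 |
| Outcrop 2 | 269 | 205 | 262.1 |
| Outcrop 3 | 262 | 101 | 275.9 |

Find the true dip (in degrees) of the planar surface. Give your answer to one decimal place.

Let the plane be z = a·E + b·N + c.
Outcrop 2−Outcrop 1: 31a + 52b = −4.9;  Outcrop 3−Outcrop 1: 24a − 52b = 8.9.
Solving gives a = 0.07273, b = −0.13759.
Gradient magnitude |∇z| = √(a² + b²) = √(0.00529 + 0.01893) = 0.15563.
True dip = arctan(0.15563) = 8.8°, dipping toward NNW (azimuth ≈ 332°).

8.8°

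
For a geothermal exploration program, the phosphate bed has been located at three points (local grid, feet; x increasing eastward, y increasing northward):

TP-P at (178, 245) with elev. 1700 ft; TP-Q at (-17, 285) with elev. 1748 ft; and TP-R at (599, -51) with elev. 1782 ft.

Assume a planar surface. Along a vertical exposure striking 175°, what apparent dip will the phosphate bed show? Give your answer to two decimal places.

Let the plane be z = a·x + b·y + c.
TP-Q−TP-P: −195a + 40b = 48;  TP-R−TP-P: 421a − 296b = 82.
Solving gives a = −0.42779, b = −0.88547.
Unit vector along 175° is (sin 175°, cos 175°) = (0.0872, -0.9962).
Slope in that direction = a·(0.0872) + b·(-0.9962) = 0.84482.
Apparent dip = arctan|0.84482| = 40.19° (true dip is 44.5°, so apparent ≤ true as expected).

40.19°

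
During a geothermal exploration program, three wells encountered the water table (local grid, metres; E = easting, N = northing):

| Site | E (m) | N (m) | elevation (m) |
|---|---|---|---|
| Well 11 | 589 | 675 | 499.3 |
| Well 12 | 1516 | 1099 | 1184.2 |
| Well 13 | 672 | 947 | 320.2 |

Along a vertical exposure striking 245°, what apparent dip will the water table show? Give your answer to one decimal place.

33.5°

Let the plane be z = a·E + b·N + c.
Well 12−Well 11: 927a + 424b = 684.9;  Well 13−Well 11: 83a + 272b = −179.1.
Solving gives a = 1.20871, b = −1.02729.
Unit vector along 245° is (sin 245°, cos 245°) = (-0.9063, -0.4226).
Slope in that direction = a·(-0.9063) + b·(-0.4226) = −0.66131.
Apparent dip = arctan|0.66131| = 33.5° (true dip is 57.8°, so apparent ≤ true as expected).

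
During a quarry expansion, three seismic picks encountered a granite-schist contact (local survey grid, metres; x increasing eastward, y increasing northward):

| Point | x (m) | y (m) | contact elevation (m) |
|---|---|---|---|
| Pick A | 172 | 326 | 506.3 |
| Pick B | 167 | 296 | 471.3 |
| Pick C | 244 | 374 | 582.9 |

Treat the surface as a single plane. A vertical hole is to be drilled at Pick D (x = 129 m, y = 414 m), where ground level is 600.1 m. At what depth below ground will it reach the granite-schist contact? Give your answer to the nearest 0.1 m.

Two edge vectors: Pick A→Pick B = (-5, -30, -35), Pick A→Pick C = (72, 48, 76.6).
Normal n = (Pick A→Pick B) × (Pick A→Pick C) = (-618, -2137, 1920).
So ∂z/∂x = −n_x/n_z = 0.32187 and ∂z/∂y = −n_y/n_z = 1.11302.
Intercept c from Pick A: 506.3 − 55.36 − 362.84 = 88.09.
At (129, 414): z_contact = 41.52 + 460.79 + 88.09 = 590.41 m.
Depth below ground = 600.1 − 590.41 = 9.7 m.

9.7 m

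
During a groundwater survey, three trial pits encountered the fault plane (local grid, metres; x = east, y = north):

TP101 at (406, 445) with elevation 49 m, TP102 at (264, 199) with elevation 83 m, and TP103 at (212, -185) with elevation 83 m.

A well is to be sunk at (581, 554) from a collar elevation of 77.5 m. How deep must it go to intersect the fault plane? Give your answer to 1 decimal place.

Let the plane be z = a·x + b·y + c.
TP102−TP101: −142a − 246b = 34;  TP103−TP101: −194a − 630b = 34.
Solving gives a = −0.31282, b = 0.04236.
Then c = 49 − a·406 − b·445 = 157.16.
At (581, 554): z_contact = −181.75 + 23.47 + 157.16 = -1.13 m.
Depth below ground = 77.5 − (-1.13) = 78.6 m.

78.6 m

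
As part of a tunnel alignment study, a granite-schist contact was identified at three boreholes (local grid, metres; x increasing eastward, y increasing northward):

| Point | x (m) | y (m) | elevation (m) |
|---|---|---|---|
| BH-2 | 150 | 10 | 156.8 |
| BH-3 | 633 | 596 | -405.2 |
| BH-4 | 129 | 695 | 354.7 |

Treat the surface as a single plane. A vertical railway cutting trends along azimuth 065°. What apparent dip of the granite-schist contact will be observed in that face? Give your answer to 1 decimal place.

Let the plane be z = a·x + b·y + c.
BH-3−BH-2: 483a + 586b = −562;  BH-4−BH-2: −21a + 685b = 197.9.
Solving gives a = −1.45978, b = 0.24415.
Unit vector along 065° is (sin 65°, cos 65°) = (0.9063, 0.4226).
Slope in that direction = a·(0.9063) + b·(0.4226) = −1.21983.
Apparent dip = arctan|1.21983| = 50.7° (true dip is 56.0°, so apparent ≤ true as expected).

50.7°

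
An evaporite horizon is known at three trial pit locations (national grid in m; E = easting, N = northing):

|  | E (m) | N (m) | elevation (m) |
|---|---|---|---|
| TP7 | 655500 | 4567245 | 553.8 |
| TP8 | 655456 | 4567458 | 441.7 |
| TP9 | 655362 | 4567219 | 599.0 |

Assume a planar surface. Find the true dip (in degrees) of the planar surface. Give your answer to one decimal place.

Let the plane be z = a·E + b·N + c.
TP8−TP7: −44a + 213b = −112.1;  TP9−TP7: −138a − 26b = 45.2.
Solving gives a = −0.21982, b = −0.57170.
Gradient magnitude |∇z| = √(a² + b²) = √(0.04832 + 0.32684) = 0.61251.
True dip = arctan(0.61251) = 31.5°, dipping toward NNE (azimuth ≈ 021°).

31.5°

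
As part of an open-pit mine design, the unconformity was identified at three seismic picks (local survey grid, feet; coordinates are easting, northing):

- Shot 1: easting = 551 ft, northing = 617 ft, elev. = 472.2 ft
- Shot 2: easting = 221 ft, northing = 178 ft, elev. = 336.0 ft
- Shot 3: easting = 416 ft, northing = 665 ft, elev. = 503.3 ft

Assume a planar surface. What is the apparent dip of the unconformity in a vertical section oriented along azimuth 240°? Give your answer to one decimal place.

Let the plane be z = a·easting + b·northing + c.
Shot 2−Shot 1: −330a − 439b = −136.2;  Shot 3−Shot 1: −135a + 48b = 31.1.
Solving gives a = −0.09474, b = 0.38147.
Unit vector along 240° is (sin 240°, cos 240°) = (-0.8660, -0.5000).
Slope in that direction = a·(-0.8660) + b·(-0.5000) = −0.10869.
Apparent dip = arctan|0.10869| = 6.2° (true dip is 21.5°, so apparent ≤ true as expected).

6.2°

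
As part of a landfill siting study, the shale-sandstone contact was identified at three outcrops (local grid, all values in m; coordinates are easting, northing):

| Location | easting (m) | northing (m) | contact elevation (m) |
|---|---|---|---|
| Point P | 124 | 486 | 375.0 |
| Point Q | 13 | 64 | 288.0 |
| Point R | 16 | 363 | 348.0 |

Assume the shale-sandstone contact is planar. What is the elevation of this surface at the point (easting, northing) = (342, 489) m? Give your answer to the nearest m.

380 m

Two edge vectors: Point P→Point Q = (-111, -422, -87), Point P→Point R = (-108, -123, -27).
Normal n = (Point P→Point Q) × (Point P→Point R) = (693, 6399, -31923).
So ∂z/∂easting = −n_x/n_z = 0.02171 and ∂z/∂northing = −n_y/n_z = 0.20045.
Intercept c from Point P: 375 − 2.69 − 97.42 = 274.89.
At (342, 489): z = 7.4 + 98.0 + 274.89 = 380.3 m.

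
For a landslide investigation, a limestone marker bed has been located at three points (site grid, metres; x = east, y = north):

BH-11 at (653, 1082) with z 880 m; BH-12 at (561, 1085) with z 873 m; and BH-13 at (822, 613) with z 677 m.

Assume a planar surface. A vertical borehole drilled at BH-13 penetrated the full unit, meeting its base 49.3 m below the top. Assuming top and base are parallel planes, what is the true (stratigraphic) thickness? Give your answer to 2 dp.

Two edge vectors: BH-11→BH-12 = (-92, 3, -7), BH-11→BH-13 = (169, -469, -203).
Normal n = (BH-11→BH-12) × (BH-11→BH-13) = (-3892, -19859, 42641).
So ∂z/∂x = −n_x/n_z = 0.09127 and ∂z/∂y = −n_y/n_z = 0.46573.
|∇z| = √(a²+b²) = 0.47459, so dip δ = arctan(0.47459) = 25.39°.
True thickness = vertical thickness × cos δ = 49.3 × cos 25.39° = 44.54 m.

44.54 m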